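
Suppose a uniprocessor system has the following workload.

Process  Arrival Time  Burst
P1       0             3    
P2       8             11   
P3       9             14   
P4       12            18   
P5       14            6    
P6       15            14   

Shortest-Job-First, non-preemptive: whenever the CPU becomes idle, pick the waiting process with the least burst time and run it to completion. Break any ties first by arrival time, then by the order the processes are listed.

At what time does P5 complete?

Gantt: | P1 0-3 | idle 3-8 | P2 8-19 | P5 19-25 | P3 25-39 | P6 39-53 | P4 53-71 |
Completion: P1=3  P2=19  P3=39  P4=71  P5=25  P6=53
Turnaround (C−A): P1=3  P2=11  P3=30  P4=59  P5=11  P6=38

25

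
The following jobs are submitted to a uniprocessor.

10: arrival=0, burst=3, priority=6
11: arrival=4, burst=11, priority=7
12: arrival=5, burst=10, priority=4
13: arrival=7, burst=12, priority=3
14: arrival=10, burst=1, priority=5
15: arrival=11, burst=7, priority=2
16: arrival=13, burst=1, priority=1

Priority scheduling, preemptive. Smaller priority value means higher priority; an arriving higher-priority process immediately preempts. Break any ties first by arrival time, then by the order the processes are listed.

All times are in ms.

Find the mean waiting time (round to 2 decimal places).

12.14

Gantt: | 10 0-3 | idle 3-4 | 11 4-5 | 12 5-7 | 13 7-11 | 15 11-13 | 16 13-14 | 15 14-19 | 13 19-27 | 12 27-35 | 14 35-36 | 11 36-46 |
Completion: 10=3  11=46  12=35  13=27  14=36  15=19  16=14
Waiting times: 10=0, 11=31, 12=20, 13=8, 14=25, 15=1, 16=0
Average waiting = (0+31+20+8+25+1+0) / 7 = 85/7 = 12.14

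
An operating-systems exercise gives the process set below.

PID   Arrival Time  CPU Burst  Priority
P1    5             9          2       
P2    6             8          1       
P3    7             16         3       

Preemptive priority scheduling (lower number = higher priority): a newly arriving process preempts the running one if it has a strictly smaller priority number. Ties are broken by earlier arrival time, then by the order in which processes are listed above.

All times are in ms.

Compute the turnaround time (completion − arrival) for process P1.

Timeline: | idle 0-5 | P1 5-6 | P2 6-14 | P1 14-22 | P3 22-38 |
Completion: P1=22  P2=14  P3=38
Turnaround (C−A): P1=17  P2=8  P3=31
Turnaround(P1) = completion − arrival = 22 − 5 = 17

17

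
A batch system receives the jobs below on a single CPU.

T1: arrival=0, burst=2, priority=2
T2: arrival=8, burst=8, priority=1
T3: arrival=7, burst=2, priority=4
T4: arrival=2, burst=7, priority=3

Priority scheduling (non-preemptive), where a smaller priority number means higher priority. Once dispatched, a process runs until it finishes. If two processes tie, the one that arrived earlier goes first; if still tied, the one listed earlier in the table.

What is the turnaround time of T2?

9

Gantt: | T1 0-2 | T4 2-9 | T2 9-17 | T3 17-19 |
Completion: T1=2  T2=17  T3=19  T4=9
Turnaround (C−A): T1=2  T2=9  T3=12  T4=7
Turnaround(T2) = completion − arrival = 17 − 8 = 9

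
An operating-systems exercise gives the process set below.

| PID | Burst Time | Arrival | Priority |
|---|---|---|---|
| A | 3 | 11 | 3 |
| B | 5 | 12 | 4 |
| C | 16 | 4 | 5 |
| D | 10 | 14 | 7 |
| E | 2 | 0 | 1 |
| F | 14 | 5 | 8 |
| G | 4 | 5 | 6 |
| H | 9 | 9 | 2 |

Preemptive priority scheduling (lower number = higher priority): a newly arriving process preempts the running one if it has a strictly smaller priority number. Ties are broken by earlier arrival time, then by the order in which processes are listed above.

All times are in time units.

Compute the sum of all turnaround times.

201

Timeline: | E 0-2 | idle 2-4 | C 4-9 | H 9-18 | A 18-21 | B 21-26 | C 26-37 | G 37-41 | D 41-51 | F 51-65 |
Completion: A=21  B=26  C=37  D=51  E=2  F=65  G=41  H=18
Turnaround (C−A): A=10  B=14  C=33  D=37  E=2  F=60  G=36  H=9
Turnaround = completion − arrival: A=10, B=14, C=33, D=37, E=2, F=60, G=36, H=9
Total turnaround = 10 + 14 + 33 + 37 + 2 + 60 + 36 + 9 = 201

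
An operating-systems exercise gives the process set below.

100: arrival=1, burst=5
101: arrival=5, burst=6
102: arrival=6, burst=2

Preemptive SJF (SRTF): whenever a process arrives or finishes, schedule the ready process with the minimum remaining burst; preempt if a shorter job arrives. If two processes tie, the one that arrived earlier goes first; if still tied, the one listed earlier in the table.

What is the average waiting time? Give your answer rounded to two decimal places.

1.00

Timeline: | idle 0-1 | 100 1-6 | 102 6-8 | 101 8-14 |
Completion: 100=6  101=14  102=8
Turnaround (C−A): 100=5  101=9  102=2
Waiting times: 100=0, 101=3, 102=0
Average waiting = (0+3+0) / 3 = 3/3 = 1.00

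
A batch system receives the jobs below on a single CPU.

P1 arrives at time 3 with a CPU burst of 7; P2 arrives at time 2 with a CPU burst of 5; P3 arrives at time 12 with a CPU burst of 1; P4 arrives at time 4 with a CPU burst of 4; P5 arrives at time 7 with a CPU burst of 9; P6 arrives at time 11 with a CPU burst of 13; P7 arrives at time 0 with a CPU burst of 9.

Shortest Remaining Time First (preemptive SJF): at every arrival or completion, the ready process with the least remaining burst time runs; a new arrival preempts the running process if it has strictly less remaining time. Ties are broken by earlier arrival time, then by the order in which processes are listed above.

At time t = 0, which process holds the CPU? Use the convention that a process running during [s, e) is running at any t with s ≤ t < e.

P7

Schedule: | P7 0-2 | P2 2-7 | P4 7-11 | P7 11-12 | P3 12-13 | P7 13-19 | P1 19-26 | P5 26-35 | P6 35-48 |
Completion: P1=26  P2=7  P3=13  P4=11  P5=35  P6=48  P7=19
Turnaround (C−A): P1=23  P2=5  P3=1  P4=7  P5=28  P6=37  P7=19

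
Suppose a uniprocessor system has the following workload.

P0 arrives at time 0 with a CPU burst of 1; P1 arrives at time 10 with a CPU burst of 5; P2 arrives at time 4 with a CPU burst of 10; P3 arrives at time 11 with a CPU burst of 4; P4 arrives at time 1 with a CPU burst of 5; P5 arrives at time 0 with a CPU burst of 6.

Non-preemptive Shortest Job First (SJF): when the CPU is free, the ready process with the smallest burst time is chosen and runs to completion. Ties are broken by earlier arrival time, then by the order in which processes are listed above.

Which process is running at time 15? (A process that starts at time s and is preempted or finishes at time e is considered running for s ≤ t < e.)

P3

Gantt: | P0 0-1 | P4 1-6 | P5 6-12 | P3 12-16 | P1 16-21 | P2 21-31 |
Completion: P0=1  P1=21  P2=31  P3=16  P4=6  P5=12
Turnaround (C−A): P0=1  P1=11  P2=27  P3=5  P4=5  P5=12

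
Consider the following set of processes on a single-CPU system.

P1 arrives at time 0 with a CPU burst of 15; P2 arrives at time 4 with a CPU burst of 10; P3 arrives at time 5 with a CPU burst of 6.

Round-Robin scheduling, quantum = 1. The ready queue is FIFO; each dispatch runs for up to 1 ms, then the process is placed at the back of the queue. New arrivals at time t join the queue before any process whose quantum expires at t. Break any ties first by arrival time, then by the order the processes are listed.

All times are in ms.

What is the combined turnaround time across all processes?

73

Gantt: | P1 0-4 | P2 4-5 | P1 5-6 | P3 6-7 | P2 7-8 | P1 8-9 | P3 9-10 | P2 10-11 | P1 11-12 | P3 12-13 | P2 13-14 | P1 14-15 | P3 15-16 | P2 16-17 | P1 17-18 | P3 18-19 | P2 19-20 | P1 20-21 | P3 21-22 | P2 22-23 | P1 23-24 | P2 24-25 | P1 25-26 | P2 26-27 | P1 27-28 | P2 28-29 | P1 29-31 |
Completion: P1=31  P2=29  P3=22
Turnaround (C−A): P1=31  P2=25  P3=17
Turnaround = completion − arrival: P1=31, P2=25, P3=17
Total turnaround = 31 + 25 + 17 = 73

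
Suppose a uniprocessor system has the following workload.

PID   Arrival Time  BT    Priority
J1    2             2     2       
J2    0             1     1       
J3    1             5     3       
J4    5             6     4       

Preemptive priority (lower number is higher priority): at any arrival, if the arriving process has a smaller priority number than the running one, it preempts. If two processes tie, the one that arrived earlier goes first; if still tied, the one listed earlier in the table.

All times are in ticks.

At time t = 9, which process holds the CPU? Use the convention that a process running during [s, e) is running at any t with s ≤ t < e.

J4

Schedule: | J2 0-1 | J3 1-2 | J1 2-4 | J3 4-8 | J4 8-14 |
Completion: J1=4  J2=1  J3=8  J4=14
Turnaround (C−A): J1=2  J2=1  J3=7  J4=9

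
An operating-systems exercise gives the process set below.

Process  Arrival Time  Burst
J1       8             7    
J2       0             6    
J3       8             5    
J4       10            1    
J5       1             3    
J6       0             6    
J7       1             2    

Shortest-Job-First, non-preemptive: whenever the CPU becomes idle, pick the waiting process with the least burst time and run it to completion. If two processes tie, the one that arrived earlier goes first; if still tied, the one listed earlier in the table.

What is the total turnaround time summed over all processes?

79

Schedule: | J2 0-6 | J7 6-8 | J5 8-11 | J4 11-12 | J3 12-17 | J6 17-23 | J1 23-30 |
Completion: J1=30  J2=6  J3=17  J4=12  J5=11  J6=23  J7=8
Turnaround (C−A): J1=22  J2=6  J3=9  J4=2  J5=10  J6=23  J7=7
Turnaround = completion − arrival: J1=22, J2=6, J3=9, J4=2, J5=10, J6=23, J7=7
Total turnaround = 22 + 6 + 9 + 2 + 10 + 23 + 7 = 79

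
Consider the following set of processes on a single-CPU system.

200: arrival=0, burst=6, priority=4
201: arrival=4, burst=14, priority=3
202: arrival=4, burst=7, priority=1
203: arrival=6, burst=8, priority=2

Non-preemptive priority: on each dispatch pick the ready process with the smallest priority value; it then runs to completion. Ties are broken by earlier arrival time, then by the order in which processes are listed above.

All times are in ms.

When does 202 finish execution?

Timeline: | 200 0-6 | 202 6-13 | 203 13-21 | 201 21-35 |
Completion: 200=6  201=35  202=13  203=21

13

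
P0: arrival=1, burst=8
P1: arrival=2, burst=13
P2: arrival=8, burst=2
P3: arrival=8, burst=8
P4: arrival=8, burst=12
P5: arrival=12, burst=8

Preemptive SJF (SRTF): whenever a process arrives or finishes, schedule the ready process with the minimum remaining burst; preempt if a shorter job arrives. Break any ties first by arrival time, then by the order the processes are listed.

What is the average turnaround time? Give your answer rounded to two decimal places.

Timeline: | idle 0-1 | P0 1-9 | P2 9-11 | P3 11-19 | P5 19-27 | P4 27-39 | P1 39-52 |
Completion: P0=9  P1=52  P2=11  P3=19  P4=39  P5=27
Turnaround times: P0=8, P1=50, P2=3, P3=11, P4=31, P5=15
Average turnaround = (8+50+3+11+31+15) / 6 = 118/6 = 19.67

19.67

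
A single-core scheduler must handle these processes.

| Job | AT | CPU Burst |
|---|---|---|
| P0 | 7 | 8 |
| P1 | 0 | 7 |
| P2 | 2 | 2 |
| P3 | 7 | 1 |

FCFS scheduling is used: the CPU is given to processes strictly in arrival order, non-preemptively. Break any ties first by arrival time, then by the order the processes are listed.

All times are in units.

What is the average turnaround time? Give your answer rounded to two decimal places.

Gantt: | P1 0-7 | P2 7-9 | P0 9-17 | P3 17-18 |
Completion: P0=17  P1=7  P2=9  P3=18
Turnaround times: P0=10, P1=7, P2=7, P3=11
Average turnaround = (10+7+7+11) / 4 = 35/4 = 8.75

8.75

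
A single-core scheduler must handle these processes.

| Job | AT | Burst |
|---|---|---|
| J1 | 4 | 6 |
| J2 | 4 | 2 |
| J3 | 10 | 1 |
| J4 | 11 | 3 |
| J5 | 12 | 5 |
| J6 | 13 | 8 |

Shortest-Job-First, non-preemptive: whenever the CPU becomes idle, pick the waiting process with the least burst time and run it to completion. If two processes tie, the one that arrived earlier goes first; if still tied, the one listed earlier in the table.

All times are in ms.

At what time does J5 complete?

21

Schedule: | idle 0-4 | J2 4-6 | J1 6-12 | J3 12-13 | J4 13-16 | J5 16-21 | J6 21-29 |
Completion: J1=12  J2=6  J3=13  J4=16  J5=21  J6=29
Turnaround (C−A): J1=8  J2=2  J3=3  J4=5  J5=9  J6=16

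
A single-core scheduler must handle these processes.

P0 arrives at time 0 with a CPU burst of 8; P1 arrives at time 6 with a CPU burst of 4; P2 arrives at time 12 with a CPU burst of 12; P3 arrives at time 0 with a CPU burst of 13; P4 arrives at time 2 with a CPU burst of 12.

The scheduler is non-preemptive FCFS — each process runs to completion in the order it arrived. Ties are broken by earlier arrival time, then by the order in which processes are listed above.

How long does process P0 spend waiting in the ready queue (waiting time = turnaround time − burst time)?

Gantt: | P0 0-8 | P3 8-21 | P4 21-33 | P1 33-37 | P2 37-49 |
Completion: P0=8  P1=37  P2=49  P3=21  P4=33
Waiting(P0) = turnaround − burst = 8 − 8 = 0

0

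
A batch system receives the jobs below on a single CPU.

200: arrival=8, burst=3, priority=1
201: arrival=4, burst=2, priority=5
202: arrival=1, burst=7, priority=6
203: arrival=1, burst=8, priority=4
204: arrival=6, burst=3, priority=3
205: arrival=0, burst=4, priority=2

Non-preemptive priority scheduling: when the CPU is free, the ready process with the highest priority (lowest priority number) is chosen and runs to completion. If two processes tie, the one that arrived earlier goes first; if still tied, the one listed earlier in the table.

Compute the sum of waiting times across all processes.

49

Timeline: | 205 0-4 | 203 4-12 | 200 12-15 | 204 15-18 | 201 18-20 | 202 20-27 |
Completion: 200=15  201=20  202=27  203=12  204=18  205=4
Turnaround (C−A): 200=7  201=16  202=26  203=11  204=12  205=4
Waiting = turnaround − burst: 200=4, 201=14, 202=19, 203=3, 204=9, 205=0
Total waiting = 4 + 14 + 19 + 3 + 9 + 0 = 49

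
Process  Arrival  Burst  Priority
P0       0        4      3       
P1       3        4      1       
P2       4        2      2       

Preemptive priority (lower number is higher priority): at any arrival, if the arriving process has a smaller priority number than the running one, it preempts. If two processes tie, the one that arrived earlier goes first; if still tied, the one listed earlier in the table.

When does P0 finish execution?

Timeline: | P0 0-3 | P1 3-7 | P2 7-9 | P0 9-10 |
Completion: P0=10  P1=7  P2=9
Turnaround (C−A): P0=10  P1=4  P2=5

10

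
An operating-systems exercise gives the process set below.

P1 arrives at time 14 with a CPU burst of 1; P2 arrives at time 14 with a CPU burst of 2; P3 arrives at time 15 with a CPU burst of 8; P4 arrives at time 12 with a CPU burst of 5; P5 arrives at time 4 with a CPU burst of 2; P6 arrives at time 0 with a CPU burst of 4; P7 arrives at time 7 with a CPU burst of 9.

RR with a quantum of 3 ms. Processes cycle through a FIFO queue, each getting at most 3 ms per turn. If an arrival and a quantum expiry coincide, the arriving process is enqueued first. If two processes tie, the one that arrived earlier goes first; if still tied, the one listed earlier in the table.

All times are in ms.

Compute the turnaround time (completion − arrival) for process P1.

Gantt: | P6 0-4 | P5 4-6 | idle 6-7 | P7 7-13 | P4 13-16 | P7 16-19 | P1 19-20 | P2 20-22 | P3 22-25 | P4 25-27 | P3 27-32 |
Completion: P1=20  P2=22  P3=32  P4=27  P5=6  P6=4  P7=19
Turnaround (C−A): P1=6  P2=8  P3=17  P4=15  P5=2  P6=4  P7=12
Turnaround(P1) = completion − arrival = 20 − 14 = 6

6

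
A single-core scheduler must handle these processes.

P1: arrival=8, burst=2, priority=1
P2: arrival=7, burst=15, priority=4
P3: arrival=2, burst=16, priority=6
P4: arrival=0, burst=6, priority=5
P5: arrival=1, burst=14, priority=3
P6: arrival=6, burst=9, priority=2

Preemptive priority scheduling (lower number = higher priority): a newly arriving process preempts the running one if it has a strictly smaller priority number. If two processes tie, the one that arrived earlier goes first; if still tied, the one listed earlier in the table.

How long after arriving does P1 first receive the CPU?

Gantt: | P4 0-1 | P5 1-6 | P6 6-8 | P1 8-10 | P6 10-17 | P5 17-26 | P2 26-41 | P4 41-46 | P3 46-62 |
Completion: P1=10  P2=41  P3=62  P4=46  P5=26  P6=17
Turnaround (C−A): P1=2  P2=34  P3=60  P4=46  P5=25  P6=11
Response(P1) = first start − arrival = 8 − 8 = 0

0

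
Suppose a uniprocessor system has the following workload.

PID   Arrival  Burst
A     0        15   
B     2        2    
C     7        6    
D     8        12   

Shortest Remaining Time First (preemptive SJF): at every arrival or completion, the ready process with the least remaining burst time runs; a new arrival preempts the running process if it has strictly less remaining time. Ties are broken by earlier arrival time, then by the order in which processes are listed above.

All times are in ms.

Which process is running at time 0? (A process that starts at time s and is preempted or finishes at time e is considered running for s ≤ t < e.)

A

Schedule: | A 0-2 | B 2-4 | A 4-7 | C 7-13 | A 13-23 | D 23-35 |
Completion: A=23  B=4  C=13  D=35
Turnaround (C−A): A=23  B=2  C=6  D=27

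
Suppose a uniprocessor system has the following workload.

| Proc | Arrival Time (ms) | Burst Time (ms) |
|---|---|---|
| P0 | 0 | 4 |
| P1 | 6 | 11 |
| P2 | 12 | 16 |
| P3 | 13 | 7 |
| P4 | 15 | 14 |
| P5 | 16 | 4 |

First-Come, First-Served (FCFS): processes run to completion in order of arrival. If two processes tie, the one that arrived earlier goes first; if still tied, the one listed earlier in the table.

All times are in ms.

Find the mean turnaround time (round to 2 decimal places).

24.00

Schedule: | P0 0-4 | idle 4-6 | P1 6-17 | P2 17-33 | P3 33-40 | P4 40-54 | P5 54-58 |
Completion: P0=4  P1=17  P2=33  P3=40  P4=54  P5=58
Turnaround times: P0=4, P1=11, P2=21, P3=27, P4=39, P5=42
Average turnaround = (4+11+21+27+39+42) / 6 = 144/6 = 24.00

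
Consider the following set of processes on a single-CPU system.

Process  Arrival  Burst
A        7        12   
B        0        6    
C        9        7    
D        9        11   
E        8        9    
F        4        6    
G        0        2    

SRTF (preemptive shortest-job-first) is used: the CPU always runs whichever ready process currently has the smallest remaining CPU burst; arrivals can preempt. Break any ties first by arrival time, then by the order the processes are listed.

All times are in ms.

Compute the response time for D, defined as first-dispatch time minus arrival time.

21

Gantt: | G 0-2 | B 2-8 | F 8-14 | C 14-21 | E 21-30 | D 30-41 | A 41-53 |
Completion: A=53  B=8  C=21  D=41  E=30  F=14  G=2
Turnaround (C−A): A=46  B=8  C=12  D=32  E=22  F=10  G=2
Response(D) = first start − arrival = 30 − 9 = 21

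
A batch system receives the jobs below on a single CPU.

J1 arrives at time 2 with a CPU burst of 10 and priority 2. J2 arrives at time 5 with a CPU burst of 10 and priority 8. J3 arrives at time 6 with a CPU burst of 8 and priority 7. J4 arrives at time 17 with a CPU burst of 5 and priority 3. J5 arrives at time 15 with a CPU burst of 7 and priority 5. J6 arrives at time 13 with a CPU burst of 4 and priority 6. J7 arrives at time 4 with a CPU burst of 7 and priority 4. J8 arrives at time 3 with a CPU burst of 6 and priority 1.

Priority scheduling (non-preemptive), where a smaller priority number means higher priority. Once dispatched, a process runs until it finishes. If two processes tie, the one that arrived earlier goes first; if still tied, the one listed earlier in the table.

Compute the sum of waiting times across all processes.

Schedule: | idle 0-2 | J1 2-12 | J8 12-18 | J4 18-23 | J7 23-30 | J5 30-37 | J6 37-41 | J3 41-49 | J2 49-59 |
Completion: J1=12  J2=59  J3=49  J4=23  J5=37  J6=41  J7=30  J8=18
Waiting = turnaround − burst: J1=0, J2=44, J3=35, J4=1, J5=15, J6=24, J7=19, J8=9
Total waiting = 0 + 44 + 35 + 1 + 15 + 24 + 19 + 9 = 147

147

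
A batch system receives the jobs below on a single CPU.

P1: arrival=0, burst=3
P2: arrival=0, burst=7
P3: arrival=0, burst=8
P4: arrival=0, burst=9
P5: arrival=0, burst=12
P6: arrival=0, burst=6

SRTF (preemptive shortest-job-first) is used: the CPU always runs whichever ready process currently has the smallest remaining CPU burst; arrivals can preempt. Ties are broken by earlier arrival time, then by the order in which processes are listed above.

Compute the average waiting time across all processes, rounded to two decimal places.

Schedule: | P1 0-3 | P6 3-9 | P2 9-16 | P3 16-24 | P4 24-33 | P5 33-45 |
Completion: P1=3  P2=16  P3=24  P4=33  P5=45  P6=9
Waiting times: P1=0, P2=9, P3=16, P4=24, P5=33, P6=3
Average waiting = (0+9+16+24+33+3) / 6 = 85/6 = 14.17

14.17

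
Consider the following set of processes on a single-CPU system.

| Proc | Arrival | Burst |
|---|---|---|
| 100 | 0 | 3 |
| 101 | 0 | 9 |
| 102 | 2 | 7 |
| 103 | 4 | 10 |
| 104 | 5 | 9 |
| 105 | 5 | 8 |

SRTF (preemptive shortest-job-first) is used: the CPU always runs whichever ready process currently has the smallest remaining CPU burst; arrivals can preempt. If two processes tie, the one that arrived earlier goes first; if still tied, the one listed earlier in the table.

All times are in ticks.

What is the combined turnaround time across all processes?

124

Gantt: | 100 0-3 | 102 3-10 | 105 10-18 | 101 18-27 | 104 27-36 | 103 36-46 |
Completion: 100=3  101=27  102=10  103=46  104=36  105=18
Turnaround = completion − arrival: 100=3, 101=27, 102=8, 103=42, 104=31, 105=13
Total turnaround = 3 + 27 + 8 + 42 + 31 + 13 = 124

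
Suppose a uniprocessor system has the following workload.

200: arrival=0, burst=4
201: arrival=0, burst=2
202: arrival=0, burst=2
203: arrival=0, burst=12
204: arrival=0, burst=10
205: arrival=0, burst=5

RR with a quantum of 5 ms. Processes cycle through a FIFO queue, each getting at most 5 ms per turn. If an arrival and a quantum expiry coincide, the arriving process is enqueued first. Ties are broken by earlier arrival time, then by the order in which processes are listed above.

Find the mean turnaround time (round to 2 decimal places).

Timeline: | 200 0-4 | 201 4-6 | 202 6-8 | 203 8-13 | 204 13-18 | 205 18-23 | 203 23-28 | 204 28-33 | 203 33-35 |
Completion: 200=4  201=6  202=8  203=35  204=33  205=23
Turnaround (C−A): 200=4  201=6  202=8  203=35  204=33  205=23
Turnaround times: 200=4, 201=6, 202=8, 203=35, 204=33, 205=23
Average turnaround = (4+6+8+35+33+23) / 6 = 109/6 = 18.17

18.17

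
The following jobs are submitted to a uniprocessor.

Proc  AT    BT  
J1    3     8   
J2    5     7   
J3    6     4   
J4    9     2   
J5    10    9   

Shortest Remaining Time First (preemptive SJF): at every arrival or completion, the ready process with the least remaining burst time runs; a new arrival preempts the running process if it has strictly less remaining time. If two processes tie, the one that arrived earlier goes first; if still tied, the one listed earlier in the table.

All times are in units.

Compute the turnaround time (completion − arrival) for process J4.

Gantt: | idle 0-3 | J1 3-6 | J3 6-10 | J4 10-12 | J1 12-17 | J2 17-24 | J5 24-33 |
Completion: J1=17  J2=24  J3=10  J4=12  J5=33
Turnaround (C−A): J1=14  J2=19  J3=4  J4=3  J5=23
Turnaround(J4) = completion − arrival = 12 − 9 = 3

3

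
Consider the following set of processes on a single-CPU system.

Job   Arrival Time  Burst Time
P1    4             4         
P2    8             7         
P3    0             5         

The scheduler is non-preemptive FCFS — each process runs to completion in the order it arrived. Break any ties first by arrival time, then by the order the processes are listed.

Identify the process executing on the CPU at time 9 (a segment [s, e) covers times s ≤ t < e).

Schedule: | P3 0-5 | P1 5-9 | P2 9-16 |
Completion: P1=9  P2=16  P3=5

P2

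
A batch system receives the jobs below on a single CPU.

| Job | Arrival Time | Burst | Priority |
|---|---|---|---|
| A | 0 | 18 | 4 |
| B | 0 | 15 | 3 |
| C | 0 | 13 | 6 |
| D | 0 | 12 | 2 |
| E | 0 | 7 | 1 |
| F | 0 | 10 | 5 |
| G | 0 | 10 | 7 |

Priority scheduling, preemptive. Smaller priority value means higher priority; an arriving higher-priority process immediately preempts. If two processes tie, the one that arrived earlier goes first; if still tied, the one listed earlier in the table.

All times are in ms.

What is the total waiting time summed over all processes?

249

Timeline: | E 0-7 | D 7-19 | B 19-34 | A 34-52 | F 52-62 | C 62-75 | G 75-85 |
Completion: A=52  B=34  C=75  D=19  E=7  F=62  G=85
Turnaround (C−A): A=52  B=34  C=75  D=19  E=7  F=62  G=85
Waiting = turnaround − burst: A=34, B=19, C=62, D=7, E=0, F=52, G=75
Total waiting = 34 + 19 + 62 + 7 + 0 + 52 + 75 = 249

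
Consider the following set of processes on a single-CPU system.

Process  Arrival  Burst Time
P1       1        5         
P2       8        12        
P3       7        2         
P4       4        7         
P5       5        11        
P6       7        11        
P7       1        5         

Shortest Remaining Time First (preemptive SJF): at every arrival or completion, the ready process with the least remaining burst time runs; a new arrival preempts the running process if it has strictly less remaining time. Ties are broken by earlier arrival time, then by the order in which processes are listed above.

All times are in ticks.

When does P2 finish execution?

54

Timeline: | idle 0-1 | P1 1-6 | P7 6-7 | P3 7-9 | P7 9-13 | P4 13-20 | P5 20-31 | P6 31-42 | P2 42-54 |
Completion: P1=6  P2=54  P3=9  P4=20  P5=31  P6=42  P7=13
Turnaround (C−A): P1=5  P2=46  P3=2  P4=16  P5=26  P6=35  P7=12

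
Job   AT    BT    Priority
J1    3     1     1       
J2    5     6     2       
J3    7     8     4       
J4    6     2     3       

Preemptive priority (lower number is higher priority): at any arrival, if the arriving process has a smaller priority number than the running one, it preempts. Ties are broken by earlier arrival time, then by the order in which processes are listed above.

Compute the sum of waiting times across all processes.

Timeline: | idle 0-3 | J1 3-4 | idle 4-5 | J2 5-11 | J4 11-13 | J3 13-21 |
Completion: J1=4  J2=11  J3=21  J4=13
Turnaround (C−A): J1=1  J2=6  J3=14  J4=7
Waiting = turnaround − burst: J1=0, J2=0, J3=6, J4=5
Total waiting = 0 + 0 + 6 + 5 = 11

11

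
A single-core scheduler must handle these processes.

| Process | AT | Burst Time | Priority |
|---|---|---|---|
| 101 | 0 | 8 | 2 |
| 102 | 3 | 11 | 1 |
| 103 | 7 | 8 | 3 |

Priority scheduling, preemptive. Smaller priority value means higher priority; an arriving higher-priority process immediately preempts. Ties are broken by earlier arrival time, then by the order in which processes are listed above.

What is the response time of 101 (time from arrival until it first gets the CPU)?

Timeline: | 101 0-3 | 102 3-14 | 101 14-19 | 103 19-27 |
Completion: 101=19  102=14  103=27
Response(101) = first start − arrival = 0 − 0 = 0

0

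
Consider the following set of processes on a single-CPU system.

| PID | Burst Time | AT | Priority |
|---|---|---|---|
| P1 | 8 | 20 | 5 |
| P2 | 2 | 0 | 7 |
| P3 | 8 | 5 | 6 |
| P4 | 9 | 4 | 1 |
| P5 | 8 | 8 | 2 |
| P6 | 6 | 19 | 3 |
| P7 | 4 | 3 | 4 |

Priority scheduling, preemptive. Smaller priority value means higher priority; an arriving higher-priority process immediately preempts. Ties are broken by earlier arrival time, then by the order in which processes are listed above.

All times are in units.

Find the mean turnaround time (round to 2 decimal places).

Timeline: | P2 0-2 | idle 2-3 | P7 3-4 | P4 4-13 | P5 13-21 | P6 21-27 | P7 27-30 | P1 30-38 | P3 38-46 |
Completion: P1=38  P2=2  P3=46  P4=13  P5=21  P6=27  P7=30
Turnaround (C−A): P1=18  P2=2  P3=41  P4=9  P5=13  P6=8  P7=27
Turnaround times: P1=18, P2=2, P3=41, P4=9, P5=13, P6=8, P7=27
Average turnaround = (18+2+41+9+13+8+27) / 7 = 118/7 = 16.86

16.86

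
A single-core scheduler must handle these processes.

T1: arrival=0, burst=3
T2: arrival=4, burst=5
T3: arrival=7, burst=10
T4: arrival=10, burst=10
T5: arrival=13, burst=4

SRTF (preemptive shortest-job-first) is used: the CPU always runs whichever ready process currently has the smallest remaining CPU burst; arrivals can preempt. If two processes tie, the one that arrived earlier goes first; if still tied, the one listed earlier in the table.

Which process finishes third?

Gantt: | T1 0-3 | idle 3-4 | T2 4-9 | T3 9-13 | T5 13-17 | T3 17-23 | T4 23-33 |
Completion: T1=3  T2=9  T3=23  T4=33  T5=17
Finish order: T1 → T2 → T5 → T3 → T4

T5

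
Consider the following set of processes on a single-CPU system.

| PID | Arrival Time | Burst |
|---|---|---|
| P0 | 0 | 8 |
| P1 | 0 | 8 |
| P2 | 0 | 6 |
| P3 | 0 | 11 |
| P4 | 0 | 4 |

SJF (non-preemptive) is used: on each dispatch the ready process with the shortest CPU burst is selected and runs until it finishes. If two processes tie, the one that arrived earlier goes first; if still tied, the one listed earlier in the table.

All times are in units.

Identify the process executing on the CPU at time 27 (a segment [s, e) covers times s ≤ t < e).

Gantt: | P4 0-4 | P2 4-10 | P0 10-18 | P1 18-26 | P3 26-37 |
Completion: P0=18  P1=26  P2=10  P3=37  P4=4

P3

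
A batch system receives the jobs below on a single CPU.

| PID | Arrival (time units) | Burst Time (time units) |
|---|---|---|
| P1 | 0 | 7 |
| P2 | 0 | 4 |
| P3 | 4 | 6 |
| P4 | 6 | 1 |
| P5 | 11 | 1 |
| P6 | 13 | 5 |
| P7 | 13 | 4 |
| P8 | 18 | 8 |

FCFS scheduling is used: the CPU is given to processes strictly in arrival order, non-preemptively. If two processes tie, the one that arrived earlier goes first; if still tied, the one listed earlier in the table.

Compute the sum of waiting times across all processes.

Timeline: | P1 0-7 | P2 7-11 | P3 11-17 | P4 17-18 | P5 18-19 | P6 19-24 | P7 24-28 | P8 28-36 |
Completion: P1=7  P2=11  P3=17  P4=18  P5=19  P6=24  P7=28  P8=36
Turnaround (C−A): P1=7  P2=11  P3=13  P4=12  P5=8  P6=11  P7=15  P8=18
Waiting = turnaround − burst: P1=0, P2=7, P3=7, P4=11, P5=7, P6=6, P7=11, P8=10
Total waiting = 0 + 7 + 7 + 11 + 7 + 6 + 11 + 10 = 59

59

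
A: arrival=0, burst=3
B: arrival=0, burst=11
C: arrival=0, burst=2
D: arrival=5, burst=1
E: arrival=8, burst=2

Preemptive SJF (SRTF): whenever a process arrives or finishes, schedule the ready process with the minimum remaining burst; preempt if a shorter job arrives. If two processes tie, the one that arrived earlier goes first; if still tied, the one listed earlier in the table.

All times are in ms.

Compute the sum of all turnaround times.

Timeline: | C 0-2 | A 2-5 | D 5-6 | B 6-8 | E 8-10 | B 10-19 |
Completion: A=5  B=19  C=2  D=6  E=10
Turnaround (C−A): A=5  B=19  C=2  D=1  E=2
Turnaround = completion − arrival: A=5, B=19, C=2, D=1, E=2
Total turnaround = 5 + 19 + 2 + 1 + 2 = 29

29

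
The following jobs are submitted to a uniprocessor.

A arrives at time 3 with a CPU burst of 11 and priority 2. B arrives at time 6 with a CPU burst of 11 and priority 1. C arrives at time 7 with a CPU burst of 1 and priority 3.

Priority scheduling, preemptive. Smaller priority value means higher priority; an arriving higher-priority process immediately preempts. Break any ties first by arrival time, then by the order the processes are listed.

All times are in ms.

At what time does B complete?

Timeline: | idle 0-3 | A 3-6 | B 6-17 | A 17-25 | C 25-26 |
Completion: A=25  B=17  C=26
Turnaround (C−A): A=22  B=11  C=19

17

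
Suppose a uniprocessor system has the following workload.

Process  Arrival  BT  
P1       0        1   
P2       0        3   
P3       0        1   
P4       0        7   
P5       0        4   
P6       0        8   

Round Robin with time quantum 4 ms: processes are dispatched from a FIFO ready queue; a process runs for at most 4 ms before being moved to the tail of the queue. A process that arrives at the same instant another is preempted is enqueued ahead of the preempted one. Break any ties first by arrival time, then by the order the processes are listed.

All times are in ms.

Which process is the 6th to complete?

Timeline: | P1 0-1 | P2 1-4 | P3 4-5 | P4 5-9 | P5 9-13 | P6 13-17 | P4 17-20 | P6 20-24 |
Completion: P1=1  P2=4  P3=5  P4=20  P5=13  P6=24
Finish order: P1 → P2 → P3 → P5 → P4 → P6

P6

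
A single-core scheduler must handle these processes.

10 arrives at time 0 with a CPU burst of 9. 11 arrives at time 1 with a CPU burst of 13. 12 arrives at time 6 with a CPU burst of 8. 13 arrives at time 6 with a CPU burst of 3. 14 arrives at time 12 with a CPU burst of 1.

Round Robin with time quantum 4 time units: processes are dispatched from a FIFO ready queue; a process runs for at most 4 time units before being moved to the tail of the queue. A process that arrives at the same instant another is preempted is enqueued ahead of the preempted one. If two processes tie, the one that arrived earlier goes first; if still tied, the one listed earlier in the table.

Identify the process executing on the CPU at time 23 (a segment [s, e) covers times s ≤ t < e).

Gantt: | 10 0-4 | 11 4-8 | 10 8-12 | 12 12-16 | 13 16-19 | 11 19-23 | 14 23-24 | 10 24-25 | 12 25-29 | 11 29-34 |
Completion: 10=25  11=34  12=29  13=19  14=24

14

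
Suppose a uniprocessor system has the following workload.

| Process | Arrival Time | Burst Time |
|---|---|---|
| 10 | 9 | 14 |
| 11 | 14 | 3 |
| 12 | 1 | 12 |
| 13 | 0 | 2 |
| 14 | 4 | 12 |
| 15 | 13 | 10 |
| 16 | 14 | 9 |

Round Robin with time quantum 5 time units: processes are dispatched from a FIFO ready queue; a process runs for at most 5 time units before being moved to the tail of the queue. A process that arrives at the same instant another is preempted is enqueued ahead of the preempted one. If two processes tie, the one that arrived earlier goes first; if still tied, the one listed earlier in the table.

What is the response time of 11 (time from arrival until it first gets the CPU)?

Schedule: | 13 0-2 | 12 2-7 | 14 7-12 | 12 12-17 | 10 17-22 | 14 22-27 | 15 27-32 | 11 32-35 | 16 35-40 | 12 40-42 | 10 42-47 | 14 47-49 | 15 49-54 | 16 54-58 | 10 58-62 |
Completion: 10=62  11=35  12=42  13=2  14=49  15=54  16=58
Response(11) = first start − arrival = 32 − 14 = 18

18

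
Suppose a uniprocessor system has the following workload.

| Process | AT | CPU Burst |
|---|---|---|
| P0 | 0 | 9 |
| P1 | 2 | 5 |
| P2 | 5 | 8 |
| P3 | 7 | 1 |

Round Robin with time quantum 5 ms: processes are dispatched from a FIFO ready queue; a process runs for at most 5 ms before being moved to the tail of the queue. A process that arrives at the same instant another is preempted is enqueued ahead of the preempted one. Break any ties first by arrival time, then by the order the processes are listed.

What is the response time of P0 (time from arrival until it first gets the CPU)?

0

Schedule: | P0 0-5 | P1 5-10 | P2 10-15 | P0 15-19 | P3 19-20 | P2 20-23 |
Completion: P0=19  P1=10  P2=23  P3=20
Turnaround (C−A): P0=19  P1=8  P2=18  P3=13
Response(P0) = first start − arrival = 0 − 0 = 0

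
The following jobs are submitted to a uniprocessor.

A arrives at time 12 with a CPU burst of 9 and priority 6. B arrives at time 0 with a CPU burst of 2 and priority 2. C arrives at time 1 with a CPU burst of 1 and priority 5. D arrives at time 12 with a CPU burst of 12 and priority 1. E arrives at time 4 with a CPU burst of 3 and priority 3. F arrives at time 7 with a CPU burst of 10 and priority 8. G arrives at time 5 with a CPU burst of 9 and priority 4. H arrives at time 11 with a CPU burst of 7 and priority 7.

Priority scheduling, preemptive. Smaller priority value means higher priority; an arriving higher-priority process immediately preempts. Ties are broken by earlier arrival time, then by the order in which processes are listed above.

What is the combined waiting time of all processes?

Timeline: | B 0-2 | C 2-3 | idle 3-4 | E 4-7 | G 7-12 | D 12-24 | G 24-28 | A 28-37 | H 37-44 | F 44-54 |
Completion: A=37  B=2  C=3  D=24  E=7  F=54  G=28  H=44
Turnaround (C−A): A=25  B=2  C=2  D=12  E=3  F=47  G=23  H=33
Waiting = turnaround − burst: A=16, B=0, C=1, D=0, E=0, F=37, G=14, H=26
Total waiting = 16 + 0 + 1 + 0 + 0 + 37 + 14 + 26 = 94

94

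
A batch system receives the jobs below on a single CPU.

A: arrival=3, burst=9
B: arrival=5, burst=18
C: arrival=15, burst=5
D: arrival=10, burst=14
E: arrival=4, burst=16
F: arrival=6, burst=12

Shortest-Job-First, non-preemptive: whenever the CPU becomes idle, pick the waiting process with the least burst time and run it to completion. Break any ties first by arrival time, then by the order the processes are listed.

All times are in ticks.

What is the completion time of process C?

Schedule: | idle 0-3 | A 3-12 | F 12-24 | C 24-29 | D 29-43 | E 43-59 | B 59-77 |
Completion: A=12  B=77  C=29  D=43  E=59  F=24

29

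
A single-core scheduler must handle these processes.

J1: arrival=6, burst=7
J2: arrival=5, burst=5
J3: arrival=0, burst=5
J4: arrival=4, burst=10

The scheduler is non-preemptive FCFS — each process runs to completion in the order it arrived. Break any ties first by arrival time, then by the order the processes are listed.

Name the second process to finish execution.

Schedule: | J3 0-5 | J4 5-15 | J2 15-20 | J1 20-27 |
Completion: J1=27  J2=20  J3=5  J4=15
Turnaround (C−A): J1=21  J2=15  J3=5  J4=11
Finish order: J3 → J4 → J2 → J1

J4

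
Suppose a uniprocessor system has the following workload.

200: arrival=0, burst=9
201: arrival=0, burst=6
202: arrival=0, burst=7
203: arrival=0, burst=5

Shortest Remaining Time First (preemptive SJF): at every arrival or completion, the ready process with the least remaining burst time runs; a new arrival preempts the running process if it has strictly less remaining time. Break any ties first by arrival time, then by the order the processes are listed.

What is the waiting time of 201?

Schedule: | 203 0-5 | 201 5-11 | 202 11-18 | 200 18-27 |
Completion: 200=27  201=11  202=18  203=5
Waiting(201) = turnaround − burst = 11 − 6 = 5

5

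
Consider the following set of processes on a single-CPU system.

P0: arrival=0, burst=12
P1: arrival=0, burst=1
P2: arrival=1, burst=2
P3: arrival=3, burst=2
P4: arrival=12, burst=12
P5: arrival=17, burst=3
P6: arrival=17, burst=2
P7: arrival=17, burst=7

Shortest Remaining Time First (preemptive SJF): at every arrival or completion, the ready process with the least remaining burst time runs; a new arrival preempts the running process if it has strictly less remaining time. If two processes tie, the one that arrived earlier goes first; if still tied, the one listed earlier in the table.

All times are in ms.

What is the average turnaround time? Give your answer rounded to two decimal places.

Timeline: | P1 0-1 | P2 1-3 | P3 3-5 | P0 5-17 | P6 17-19 | P5 19-22 | P7 22-29 | P4 29-41 |
Completion: P0=17  P1=1  P2=3  P3=5  P4=41  P5=22  P6=19  P7=29
Turnaround (C−A): P0=17  P1=1  P2=2  P3=2  P4=29  P5=5  P6=2  P7=12
Turnaround times: P0=17, P1=1, P2=2, P3=2, P4=29, P5=5, P6=2, P7=12
Average turnaround = (17+1+2+2+29+5+2+12) / 8 = 70/8 = 8.75

8.75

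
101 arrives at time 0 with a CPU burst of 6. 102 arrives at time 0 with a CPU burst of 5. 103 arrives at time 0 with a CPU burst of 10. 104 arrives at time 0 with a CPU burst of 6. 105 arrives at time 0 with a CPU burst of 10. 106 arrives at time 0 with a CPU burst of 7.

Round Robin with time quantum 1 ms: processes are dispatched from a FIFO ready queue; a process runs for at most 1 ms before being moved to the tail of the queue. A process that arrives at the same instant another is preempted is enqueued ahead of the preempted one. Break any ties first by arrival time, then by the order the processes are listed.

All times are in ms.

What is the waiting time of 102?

Schedule: | 101 0-1 | 102 1-2 | 103 2-3 | 104 3-4 | 105 4-5 | 106 5-6 | 101 6-7 | 102 7-8 | 103 8-9 | 104 9-10 | 105 10-11 | 106 11-12 | 101 12-13 | 102 13-14 | 103 14-15 | 104 15-16 | 105 16-17 | 106 17-18 | 101 18-19 | 102 19-20 | 103 20-21 | 104 21-22 | 105 22-23 | 106 23-24 | 101 24-25 | 102 25-26 | 103 26-27 | 104 27-28 | 105 28-29 | 106 29-30 | 101 30-31 | 103 31-32 | 104 32-33 | 105 33-34 | 106 34-35 | 103 35-36 | 105 36-37 | 106 37-38 | 103 38-39 | 105 39-40 | 103 40-41 | 105 41-42 | 103 42-43 | 105 43-44 |
Completion: 101=31  102=26  103=43  104=33  105=44  106=38
Turnaround (C−A): 101=31  102=26  103=43  104=33  105=44  106=38
Waiting(102) = turnaround − burst = 26 − 5 = 21

21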